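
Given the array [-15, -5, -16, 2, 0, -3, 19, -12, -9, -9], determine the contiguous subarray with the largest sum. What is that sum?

Using Kadane's algorithm on [-15, -5, -16, 2, 0, -3, 19, -12, -9, -9]:

Scanning through the array:
Position 1 (value -5): max_ending_here = -5, max_so_far = -5
Position 2 (value -16): max_ending_here = -16, max_so_far = -5
Position 3 (value 2): max_ending_here = 2, max_so_far = 2
Position 4 (value 0): max_ending_here = 2, max_so_far = 2
Position 5 (value -3): max_ending_here = -1, max_so_far = 2
Position 6 (value 19): max_ending_here = 19, max_so_far = 19
Position 7 (value -12): max_ending_here = 7, max_so_far = 19
Position 8 (value -9): max_ending_here = -2, max_so_far = 19
Position 9 (value -9): max_ending_here = -9, max_so_far = 19

Maximum subarray: [19]
Maximum sum: 19

The maximum subarray is [19] with sum 19. This subarray runs from index 6 to index 6.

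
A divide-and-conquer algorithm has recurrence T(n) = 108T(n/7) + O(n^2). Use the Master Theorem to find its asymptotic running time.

Master Theorem for T(n) = 108T(n/7) + O(n^2):

a = 108, b = 7, c = 2
log_b(a) = log_7(108) = 2.4061

Case 1: c = 2 < log_7(108) = 2.4061
T(n) = O(n^(log_7 108))

For T(n) = 108T(n/7) + O(n^2): log_7(108) = 2.4061. This is Case 1 of the Master Theorem (c < log_b(a), work dominated by leaves), giving O(n^(log_7 108)).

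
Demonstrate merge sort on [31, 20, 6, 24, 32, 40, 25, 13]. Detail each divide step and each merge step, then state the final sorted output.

Merge sort trace:

Split: [31, 20, 6, 24, 32, 40, 25, 13] -> [31, 20, 6, 24] and [32, 40, 25, 13]
  Split: [31, 20, 6, 24] -> [31, 20] and [6, 24]
    Split: [31, 20] -> [31] and [20]
    Merge: [31] + [20] -> [20, 31]
    Split: [6, 24] -> [6] and [24]
    Merge: [6] + [24] -> [6, 24]
  Merge: [20, 31] + [6, 24] -> [6, 20, 24, 31]
  Split: [32, 40, 25, 13] -> [32, 40] and [25, 13]
    Split: [32, 40] -> [32] and [40]
    Merge: [32] + [40] -> [32, 40]
    Split: [25, 13] -> [25] and [13]
    Merge: [25] + [13] -> [13, 25]
  Merge: [32, 40] + [13, 25] -> [13, 25, 32, 40]
Merge: [6, 20, 24, 31] + [13, 25, 32, 40] -> [6, 13, 20, 24, 25, 31, 32, 40]

Final sorted array: [6, 13, 20, 24, 25, 31, 32, 40]

The merge sort proceeds by recursively splitting the array and merging sorted halves.
After all merges, the sorted array is [6, 13, 20, 24, 25, 31, 32, 40].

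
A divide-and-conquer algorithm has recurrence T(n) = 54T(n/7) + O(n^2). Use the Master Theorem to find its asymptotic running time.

Master Theorem for T(n) = 54T(n/7) + O(n^2):

a = 54, b = 7, c = 2
log_b(a) = log_7(54) = 2.0499

Case 1: c = 2 < log_7(54) = 2.0499
T(n) = O(n^(log_7 54))

For T(n) = 54T(n/7) + O(n^2): log_7(54) = 2.0499. This is Case 1 of the Master Theorem (c < log_b(a), work dominated by leaves), giving O(n^(log_7 54)).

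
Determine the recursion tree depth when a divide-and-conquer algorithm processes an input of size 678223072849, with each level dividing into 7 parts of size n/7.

For divide and conquer with division factor 7:

Problem sizes at each level:
Level 0: 678223072849
Level 1: 96889010407
Level 2: 13841287201
Level 3: 1977326743
Level 4: 282475249
Level 5: 40353607
Level 6: 5764801
Level 7: 823543
Level 8: 117649
Level 9: 16807
Level 10: 2401
Level 11: 343
Level 12: 49
Level 13: 7
Level 14: 1

The root is level 0 and the size-1 base case is level 14 (the tree spans levels 0 through 14, i.e. 15 levels counting the root), so the depth is the number of divisions: log_7(678223072849) = 14

The recursion tree depth is log_7(678223072849) = 14. At each level, the problem size is divided by 7, so it takes 14 divisions to reduce to a base case of size 1. The algorithm makes 7 recursive calls at each level.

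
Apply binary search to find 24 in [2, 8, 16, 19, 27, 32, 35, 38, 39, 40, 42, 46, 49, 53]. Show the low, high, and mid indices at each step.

Binary search for 24 in [2, 8, 16, 19, 27, 32, 35, 38, 39, 40, 42, 46, 49, 53]:

lo=0, hi=13, mid=6, arr[mid]=35 -> 35 > 24, search left half
lo=0, hi=5, mid=2, arr[mid]=16 -> 16 < 24, search right half
lo=3, hi=5, mid=4, arr[mid]=27 -> 27 > 24, search left half
lo=3, hi=3, mid=3, arr[mid]=19 -> 19 < 24, search right half
lo=4 > hi=3, target 24 not found

Binary search determines that 24 is not in the array after 4 comparisons. The search space was exhausted without finding the target.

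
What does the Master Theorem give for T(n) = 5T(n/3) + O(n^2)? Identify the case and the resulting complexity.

Master Theorem for T(n) = 5T(n/3) + O(n^2):

a = 5, b = 3, c = 2
log_b(a) = log_3(5) = 1.4650

Case 3: c = 2 > log_3(5) = 1.4650
T(n) = O(n^2) = O(n^2)

For T(n) = 5T(n/3) + O(n^2): log_3(5) = 1.4650. This is Case 3 of the Master Theorem (c > log_b(a), work dominated by root), giving O(n^2).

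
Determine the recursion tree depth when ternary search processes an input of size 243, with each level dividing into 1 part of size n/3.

For divide and conquer with division factor 3:

Problem sizes at each level:
Level 0: 243
Level 1: 81
Level 2: 27
Level 3: 9
Level 4: 3
Level 5: 1

The root is level 0 and the size-1 base case is level 5 (the tree spans levels 0 through 5, i.e. 6 levels counting the root), so the depth is the number of divisions: log_3(243) = 5

The recursion tree depth is log_3(243) = 5. At each level, the problem size is divided by 3, so it takes 5 divisions to reduce to a base case of size 1. The algorithm makes 1 recursive call at each level.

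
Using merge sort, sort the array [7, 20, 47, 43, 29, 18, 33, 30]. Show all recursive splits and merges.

Merge sort trace:

Split: [7, 20, 47, 43, 29, 18, 33, 30] -> [7, 20, 47, 43] and [29, 18, 33, 30]
  Split: [7, 20, 47, 43] -> [7, 20] and [47, 43]
    Split: [7, 20] -> [7] and [20]
    Merge: [7] + [20] -> [7, 20]
    Split: [47, 43] -> [47] and [43]
    Merge: [47] + [43] -> [43, 47]
  Merge: [7, 20] + [43, 47] -> [7, 20, 43, 47]
  Split: [29, 18, 33, 30] -> [29, 18] and [33, 30]
    Split: [29, 18] -> [29] and [18]
    Merge: [29] + [18] -> [18, 29]
    Split: [33, 30] -> [33] and [30]
    Merge: [33] + [30] -> [30, 33]
  Merge: [18, 29] + [30, 33] -> [18, 29, 30, 33]
Merge: [7, 20, 43, 47] + [18, 29, 30, 33] -> [7, 18, 20, 29, 30, 33, 43, 47]

Final sorted array: [7, 18, 20, 29, 30, 33, 43, 47]

The merge sort proceeds by recursively splitting the array and merging sorted halves.
After all merges, the sorted array is [7, 18, 20, 29, 30, 33, 43, 47].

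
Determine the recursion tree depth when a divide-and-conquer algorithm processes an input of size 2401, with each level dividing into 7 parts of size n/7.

For divide and conquer with division factor 7:

Problem sizes at each level:
Level 0: 2401
Level 1: 343
Level 2: 49
Level 3: 7
Level 4: 1

The root is level 0 and the size-1 base case is level 4 (the tree spans levels 0 through 4, i.e. 5 levels counting the root), so the depth is the number of divisions: log_7(2401) = 4

The recursion tree depth is log_7(2401) = 4. At each level, the problem size is divided by 7, so it takes 4 divisions to reduce to a base case of size 1. The algorithm makes 7 recursive calls at each level.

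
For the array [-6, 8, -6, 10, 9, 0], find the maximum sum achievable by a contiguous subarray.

Using Kadane's algorithm on [-6, 8, -6, 10, 9, 0]:

Scanning through the array:
Position 1 (value 8): max_ending_here = 8, max_so_far = 8
Position 2 (value -6): max_ending_here = 2, max_so_far = 8
Position 3 (value 10): max_ending_here = 12, max_so_far = 12
Position 4 (value 9): max_ending_here = 21, max_so_far = 21
Position 5 (value 0): max_ending_here = 21, max_so_far = 21

Maximum subarray: [8, -6, 10, 9]
Maximum sum: 21

The maximum subarray is [8, -6, 10, 9] with sum 21. This subarray runs from index 1 to index 4.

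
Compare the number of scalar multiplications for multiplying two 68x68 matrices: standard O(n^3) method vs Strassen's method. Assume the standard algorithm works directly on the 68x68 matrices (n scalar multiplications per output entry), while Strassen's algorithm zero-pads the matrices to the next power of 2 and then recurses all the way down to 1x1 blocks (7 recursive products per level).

Matrix multiplication for 68x68 matrices:

Strassen's algorithm requires power-of-2 dimensions. Pad 68x68 to 128x128 (next power of 2).

Standard algorithm: 68^3 = 314432 multiplications
Strassen's algorithm: 7^(log2(128)) = 7^7 = 823543 multiplications
Difference: 314432 - 823543 = -509111 (Strassen uses MORE here due to padding overhead — for small or just-over-power-of-2 n, padding can outweigh the per-level savings)

Standard: 314432 multiplications (68^3). Strassen: 823543 multiplications (7^7, after padding to 128x128). Strassen reduces 8 recursive multiplications to 7 at each level.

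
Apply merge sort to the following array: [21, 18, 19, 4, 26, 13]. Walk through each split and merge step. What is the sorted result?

Merge sort trace:

Split: [21, 18, 19, 4, 26, 13] -> [21, 18, 19] and [4, 26, 13]
  Split: [21, 18, 19] -> [21] and [18, 19]
    Split: [18, 19] -> [18] and [19]
    Merge: [18] + [19] -> [18, 19]
  Merge: [21] + [18, 19] -> [18, 19, 21]
  Split: [4, 26, 13] -> [4] and [26, 13]
    Split: [26, 13] -> [26] and [13]
    Merge: [26] + [13] -> [13, 26]
  Merge: [4] + [13, 26] -> [4, 13, 26]
Merge: [18, 19, 21] + [4, 13, 26] -> [4, 13, 18, 19, 21, 26]

Final sorted array: [4, 13, 18, 19, 21, 26]

The merge sort proceeds by recursively splitting the array and merging sorted halves.
After all merges, the sorted array is [4, 13, 18, 19, 21, 26].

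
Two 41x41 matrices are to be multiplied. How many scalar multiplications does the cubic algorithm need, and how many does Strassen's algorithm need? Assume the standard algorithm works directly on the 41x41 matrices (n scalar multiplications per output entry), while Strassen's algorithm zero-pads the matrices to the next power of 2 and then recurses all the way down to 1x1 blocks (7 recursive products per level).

Matrix multiplication for 41x41 matrices:

Strassen's algorithm requires power-of-2 dimensions. Pad 41x41 to 64x64 (next power of 2).

Standard algorithm: 41^3 = 68921 multiplications
Strassen's algorithm: 7^(log2(64)) = 7^6 = 117649 multiplications
Difference: 68921 - 117649 = -48728 (Strassen uses MORE here due to padding overhead — for small or just-over-power-of-2 n, padding can outweigh the per-level savings)

Standard: 68921 multiplications (41^3). Strassen: 117649 multiplications (7^6, after padding to 64x64). Strassen reduces 8 recursive multiplications to 7 at each level.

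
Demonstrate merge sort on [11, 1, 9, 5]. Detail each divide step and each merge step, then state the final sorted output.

Merge sort trace:

Split: [11, 1, 9, 5] -> [11, 1] and [9, 5]
  Split: [11, 1] -> [11] and [1]
  Merge: [11] + [1] -> [1, 11]
  Split: [9, 5] -> [9] and [5]
  Merge: [9] + [5] -> [5, 9]
Merge: [1, 11] + [5, 9] -> [1, 5, 9, 11]

Final sorted array: [1, 5, 9, 11]

The merge sort proceeds by recursively splitting the array and merging sorted halves.
After all merges, the sorted array is [1, 5, 9, 11].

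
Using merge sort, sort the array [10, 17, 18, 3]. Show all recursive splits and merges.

Merge sort trace:

Split: [10, 17, 18, 3] -> [10, 17] and [18, 3]
  Split: [10, 17] -> [10] and [17]
  Merge: [10] + [17] -> [10, 17]
  Split: [18, 3] -> [18] and [3]
  Merge: [18] + [3] -> [3, 18]
Merge: [10, 17] + [3, 18] -> [3, 10, 17, 18]

Final sorted array: [3, 10, 17, 18]

The merge sort proceeds by recursively splitting the array and merging sorted halves.
After all merges, the sorted array is [3, 10, 17, 18].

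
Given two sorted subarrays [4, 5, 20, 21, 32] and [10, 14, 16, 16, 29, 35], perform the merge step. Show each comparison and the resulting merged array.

Merging process:

Compare 4 vs 10: take 4 from left. Merged: [4]
Compare 5 vs 10: take 5 from left. Merged: [4, 5]
Compare 20 vs 10: take 10 from right. Merged: [4, 5, 10]
Compare 20 vs 14: take 14 from right. Merged: [4, 5, 10, 14]
Compare 20 vs 16: take 16 from right. Merged: [4, 5, 10, 14, 16]
Compare 20 vs 16: take 16 from right. Merged: [4, 5, 10, 14, 16, 16]
Compare 20 vs 29: take 20 from left. Merged: [4, 5, 10, 14, 16, 16, 20]
Compare 21 vs 29: take 21 from left. Merged: [4, 5, 10, 14, 16, 16, 20, 21]
Compare 32 vs 29: take 29 from right. Merged: [4, 5, 10, 14, 16, 16, 20, 21, 29]
Compare 32 vs 35: take 32 from left. Merged: [4, 5, 10, 14, 16, 16, 20, 21, 29, 32]
Append remaining from right: [35]. Merged: [4, 5, 10, 14, 16, 16, 20, 21, 29, 32, 35]

Final merged array: [4, 5, 10, 14, 16, 16, 20, 21, 29, 32, 35]
Total comparisons: 10

The merged array is [4, 5, 10, 14, 16, 16, 20, 21, 29, 32, 35], requiring 10 comparisons. The merge step runs in O(n) time where n is the total number of elements.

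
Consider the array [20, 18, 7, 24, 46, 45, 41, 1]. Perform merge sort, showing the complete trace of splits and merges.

Merge sort trace:

Split: [20, 18, 7, 24, 46, 45, 41, 1] -> [20, 18, 7, 24] and [46, 45, 41, 1]
  Split: [20, 18, 7, 24] -> [20, 18] and [7, 24]
    Split: [20, 18] -> [20] and [18]
    Merge: [20] + [18] -> [18, 20]
    Split: [7, 24] -> [7] and [24]
    Merge: [7] + [24] -> [7, 24]
  Merge: [18, 20] + [7, 24] -> [7, 18, 20, 24]
  Split: [46, 45, 41, 1] -> [46, 45] and [41, 1]
    Split: [46, 45] -> [46] and [45]
    Merge: [46] + [45] -> [45, 46]
    Split: [41, 1] -> [41] and [1]
    Merge: [41] + [1] -> [1, 41]
  Merge: [45, 46] + [1, 41] -> [1, 41, 45, 46]
Merge: [7, 18, 20, 24] + [1, 41, 45, 46] -> [1, 7, 18, 20, 24, 41, 45, 46]

Final sorted array: [1, 7, 18, 20, 24, 41, 45, 46]

The merge sort proceeds by recursively splitting the array and merging sorted halves.
After all merges, the sorted array is [1, 7, 18, 20, 24, 41, 45, 46].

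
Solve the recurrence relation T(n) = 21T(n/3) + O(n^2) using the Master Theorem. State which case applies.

Master Theorem for T(n) = 21T(n/3) + O(n^2):

a = 21, b = 3, c = 2
log_b(a) = log_3(21) = 2.7712

Case 1: c = 2 < log_3(21) = 2.7712
T(n) = O(n^(log_3 21))

For T(n) = 21T(n/3) + O(n^2): log_3(21) = 2.7712. This is Case 1 of the Master Theorem (c < log_b(a), work dominated by leaves), giving O(n^(log_3 21)).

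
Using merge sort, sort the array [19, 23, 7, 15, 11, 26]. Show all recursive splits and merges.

Merge sort trace:

Split: [19, 23, 7, 15, 11, 26] -> [19, 23, 7] and [15, 11, 26]
  Split: [19, 23, 7] -> [19] and [23, 7]
    Split: [23, 7] -> [23] and [7]
    Merge: [23] + [7] -> [7, 23]
  Merge: [19] + [7, 23] -> [7, 19, 23]
  Split: [15, 11, 26] -> [15] and [11, 26]
    Split: [11, 26] -> [11] and [26]
    Merge: [11] + [26] -> [11, 26]
  Merge: [15] + [11, 26] -> [11, 15, 26]
Merge: [7, 19, 23] + [11, 15, 26] -> [7, 11, 15, 19, 23, 26]

Final sorted array: [7, 11, 15, 19, 23, 26]

The merge sort proceeds by recursively splitting the array and merging sorted halves.
After all merges, the sorted array is [7, 11, 15, 19, 23, 26].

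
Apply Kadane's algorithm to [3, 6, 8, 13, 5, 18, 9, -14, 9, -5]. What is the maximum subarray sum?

Using Kadane's algorithm on [3, 6, 8, 13, 5, 18, 9, -14, 9, -5]:

Scanning through the array:
Position 1 (value 6): max_ending_here = 9, max_so_far = 9
Position 2 (value 8): max_ending_here = 17, max_so_far = 17
Position 3 (value 13): max_ending_here = 30, max_so_far = 30
Position 4 (value 5): max_ending_here = 35, max_so_far = 35
Position 5 (value 18): max_ending_here = 53, max_so_far = 53
Position 6 (value 9): max_ending_here = 62, max_so_far = 62
Position 7 (value -14): max_ending_here = 48, max_so_far = 62
Position 8 (value 9): max_ending_here = 57, max_so_far = 62
Position 9 (value -5): max_ending_here = 52, max_so_far = 62

Maximum subarray: [3, 6, 8, 13, 5, 18, 9]
Maximum sum: 62

The maximum subarray is [3, 6, 8, 13, 5, 18, 9] with sum 62. This subarray runs from index 0 to index 6.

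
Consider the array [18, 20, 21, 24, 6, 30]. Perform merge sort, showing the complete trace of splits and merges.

Merge sort trace:

Split: [18, 20, 21, 24, 6, 30] -> [18, 20, 21] and [24, 6, 30]
  Split: [18, 20, 21] -> [18] and [20, 21]
    Split: [20, 21] -> [20] and [21]
    Merge: [20] + [21] -> [20, 21]
  Merge: [18] + [20, 21] -> [18, 20, 21]
  Split: [24, 6, 30] -> [24] and [6, 30]
    Split: [6, 30] -> [6] and [30]
    Merge: [6] + [30] -> [6, 30]
  Merge: [24] + [6, 30] -> [6, 24, 30]
Merge: [18, 20, 21] + [6, 24, 30] -> [6, 18, 20, 21, 24, 30]

Final sorted array: [6, 18, 20, 21, 24, 30]

The merge sort proceeds by recursively splitting the array and merging sorted halves.
After all merges, the sorted array is [6, 18, 20, 21, 24, 30].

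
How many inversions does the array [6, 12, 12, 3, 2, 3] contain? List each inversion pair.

Finding inversions in [6, 12, 12, 3, 2, 3]:

(0, 3): arr[0]=6 > arr[3]=3
(0, 4): arr[0]=6 > arr[4]=2
(0, 5): arr[0]=6 > arr[5]=3
(1, 3): arr[1]=12 > arr[3]=3
(1, 4): arr[1]=12 > arr[4]=2
(1, 5): arr[1]=12 > arr[5]=3
(2, 3): arr[2]=12 > arr[3]=3
(2, 4): arr[2]=12 > arr[4]=2
(2, 5): arr[2]=12 > arr[5]=3
(3, 4): arr[3]=3 > arr[4]=2

Total inversions: 10

The array has 10 inversion(s): (0,3), (0,4), (0,5), (1,3), (1,4), (1,5), (2,3), (2,4), (2,5), (3,4). Each pair (i,j) satisfies i < j and arr[i] > arr[j].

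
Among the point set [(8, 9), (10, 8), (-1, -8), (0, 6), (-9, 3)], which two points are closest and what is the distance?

Computing all pairwise distances among 5 points:

d((8, 9), (10, 8)) = 2.2361 <-- minimum
d((8, 9), (-1, -8)) = 19.2354
d((8, 9), (0, 6)) = 8.544
d((8, 9), (-9, 3)) = 18.0278
d((10, 8), (-1, -8)) = 19.4165
d((10, 8), (0, 6)) = 10.198
d((10, 8), (-9, 3)) = 19.6469
d((-1, -8), (0, 6)) = 14.0357
d((-1, -8), (-9, 3)) = 13.6015
d((0, 6), (-9, 3)) = 9.4868

Closest pair: (8, 9) and (10, 8) with distance 2.2361

The closest pair is (8, 9) and (10, 8) with Euclidean distance 2.2361. For 5 points, brute-force pairwise comparison is shown above. For large n, the divide-and-conquer algorithm (sort by x, recurse on halves, check the dividing strip) achieves O(n log n).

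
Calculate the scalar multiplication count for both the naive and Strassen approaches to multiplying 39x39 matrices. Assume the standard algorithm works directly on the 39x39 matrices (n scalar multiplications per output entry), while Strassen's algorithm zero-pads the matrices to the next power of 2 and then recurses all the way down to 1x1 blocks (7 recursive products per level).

Matrix multiplication for 39x39 matrices:

Strassen's algorithm requires power-of-2 dimensions. Pad 39x39 to 64x64 (next power of 2).

Standard algorithm: 39^3 = 59319 multiplications
Strassen's algorithm: 7^(log2(64)) = 7^6 = 117649 multiplications
Difference: 59319 - 117649 = -58330 (Strassen uses MORE here due to padding overhead — for small or just-over-power-of-2 n, padding can outweigh the per-level savings)

Standard: 59319 multiplications (39^3). Strassen: 117649 multiplications (7^6, after padding to 64x64). Strassen reduces 8 recursive multiplications to 7 at each level.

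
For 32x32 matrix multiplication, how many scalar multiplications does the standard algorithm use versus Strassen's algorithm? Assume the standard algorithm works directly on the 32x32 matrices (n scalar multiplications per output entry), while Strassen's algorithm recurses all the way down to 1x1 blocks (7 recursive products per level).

Matrix multiplication for 32x32 matrices:

Standard algorithm: 32^3 = 32768 multiplications
Strassen's algorithm: 7^(log2(32)) = 7^5 = 16807 multiplications
Savings: 32768 - 16807 = 15961 multiplications

Standard: 32768 multiplications (32^3). Strassen: 16807 multiplications (7^5). Strassen reduces 8 recursive multiplications to 7 at each level.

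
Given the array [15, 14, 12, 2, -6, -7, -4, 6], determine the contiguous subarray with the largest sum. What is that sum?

Using Kadane's algorithm on [15, 14, 12, 2, -6, -7, -4, 6]:

Scanning through the array:
Position 1 (value 14): max_ending_here = 29, max_so_far = 29
Position 2 (value 12): max_ending_here = 41, max_so_far = 41
Position 3 (value 2): max_ending_here = 43, max_so_far = 43
Position 4 (value -6): max_ending_here = 37, max_so_far = 43
Position 5 (value -7): max_ending_here = 30, max_so_far = 43
Position 6 (value -4): max_ending_here = 26, max_so_far = 43
Position 7 (value 6): max_ending_here = 32, max_so_far = 43

Maximum subarray: [15, 14, 12, 2]
Maximum sum: 43

The maximum subarray is [15, 14, 12, 2] with sum 43. This subarray runs from index 0 to index 3.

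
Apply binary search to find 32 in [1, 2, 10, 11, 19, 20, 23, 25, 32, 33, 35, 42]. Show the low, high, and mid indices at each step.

Binary search for 32 in [1, 2, 10, 11, 19, 20, 23, 25, 32, 33, 35, 42]:

lo=0, hi=11, mid=5, arr[mid]=20 -> 20 < 32, search right half
lo=6, hi=11, mid=8, arr[mid]=32 -> Found target at index 8!

Binary search finds 32 at index 8 after 2 comparisons. The search repeatedly halves the search space by comparing with the middle element.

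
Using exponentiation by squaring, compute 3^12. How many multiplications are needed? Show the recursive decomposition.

Computing 3^12 by squaring (build up from 3^1; each line after the first costs one multiplication):

3^1 = 3
3^2 = (3^1)^2 = 3^2 = 9
3^3 = 3 * 3^2 = 3 * 9 = 27
3^6 = (3^3)^2 = 27^2 = 729
3^12 = (3^6)^2 = 729^2 = 531441

Result: 531441
Multiplications needed: 4 (4 lines after 3^1)

3^12 = 531441. Using exponentiation by squaring, this requires 4 multiplications. The key idea: if the exponent is even, square the half-power; if odd, multiply by the base once.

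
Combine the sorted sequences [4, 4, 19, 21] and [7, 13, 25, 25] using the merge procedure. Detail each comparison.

Merging process:

Compare 4 vs 7: take 4 from left. Merged: [4]
Compare 4 vs 7: take 4 from left. Merged: [4, 4]
Compare 19 vs 7: take 7 from right. Merged: [4, 4, 7]
Compare 19 vs 13: take 13 from right. Merged: [4, 4, 7, 13]
Compare 19 vs 25: take 19 from left. Merged: [4, 4, 7, 13, 19]
Compare 21 vs 25: take 21 from left. Merged: [4, 4, 7, 13, 19, 21]
Append remaining from right: [25, 25]. Merged: [4, 4, 7, 13, 19, 21, 25, 25]

Final merged array: [4, 4, 7, 13, 19, 21, 25, 25]
Total comparisons: 6

The merged array is [4, 4, 7, 13, 19, 21, 25, 25], requiring 6 comparisons. The merge step runs in O(n) time where n is the total number of elements.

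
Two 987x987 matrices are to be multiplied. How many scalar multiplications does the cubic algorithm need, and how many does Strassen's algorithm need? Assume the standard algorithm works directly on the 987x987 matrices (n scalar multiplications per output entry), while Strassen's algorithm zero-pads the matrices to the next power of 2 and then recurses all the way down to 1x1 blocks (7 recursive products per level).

Matrix multiplication for 987x987 matrices:

Strassen's algorithm requires power-of-2 dimensions. Pad 987x987 to 1024x1024 (next power of 2).

Standard algorithm: 987^3 = 961504803 multiplications
Strassen's algorithm: 7^(log2(1024)) = 7^10 = 282475249 multiplications
Savings: 961504803 - 282475249 = 679029554 multiplications

Standard: 961504803 multiplications (987^3). Strassen: 282475249 multiplications (7^10, after padding to 1024x1024). Strassen reduces 8 recursive multiplications to 7 at each level.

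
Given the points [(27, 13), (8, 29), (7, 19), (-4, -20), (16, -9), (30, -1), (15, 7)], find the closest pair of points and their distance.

Computing all pairwise distances among 7 points:

d((27, 13), (8, 29)) = 24.8395
d((27, 13), (7, 19)) = 20.8806
d((27, 13), (-4, -20)) = 45.2769
d((27, 13), (16, -9)) = 24.5967
d((27, 13), (30, -1)) = 14.3178
d((27, 13), (15, 7)) = 13.4164
d((8, 29), (7, 19)) = 10.0499 <-- minimum
d((8, 29), (-4, -20)) = 50.448
d((8, 29), (16, -9)) = 38.833
d((8, 29), (30, -1)) = 37.2022
d((8, 29), (15, 7)) = 23.0868
d((7, 19), (-4, -20)) = 40.5216
d((7, 19), (16, -9)) = 29.4109
d((7, 19), (30, -1)) = 30.4795
d((7, 19), (15, 7)) = 14.4222
d((-4, -20), (16, -9)) = 22.8254
d((-4, -20), (30, -1)) = 38.9487
d((-4, -20), (15, 7)) = 33.0151
d((16, -9), (30, -1)) = 16.1245
d((16, -9), (15, 7)) = 16.0312
d((30, -1), (15, 7)) = 17.0

Closest pair: (8, 29) and (7, 19) with distance 10.0499

The closest pair is (8, 29) and (7, 19) with Euclidean distance 10.0499. For 7 points, brute-force pairwise comparison is shown above. For large n, the divide-and-conquer algorithm (sort by x, recurse on halves, check the dividing strip) achieves O(n log n).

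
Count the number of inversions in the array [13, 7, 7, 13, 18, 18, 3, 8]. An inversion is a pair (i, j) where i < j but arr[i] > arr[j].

Finding inversions in [13, 7, 7, 13, 18, 18, 3, 8]:

(0, 1): arr[0]=13 > arr[1]=7
(0, 2): arr[0]=13 > arr[2]=7
(0, 6): arr[0]=13 > arr[6]=3
(0, 7): arr[0]=13 > arr[7]=8
(1, 6): arr[1]=7 > arr[6]=3
(2, 6): arr[2]=7 > arr[6]=3
(3, 6): arr[3]=13 > arr[6]=3
(3, 7): arr[3]=13 > arr[7]=8
(4, 6): arr[4]=18 > arr[6]=3
(4, 7): arr[4]=18 > arr[7]=8
(5, 6): arr[5]=18 > arr[6]=3
(5, 7): arr[5]=18 > arr[7]=8

Total inversions: 12

The array has 12 inversion(s): (0,1), (0,2), (0,6), (0,7), (1,6), (2,6), (3,6), (3,7), (4,6), (4,7), (5,6), (5,7). Each pair (i,j) satisfies i < j and arr[i] > arr[j].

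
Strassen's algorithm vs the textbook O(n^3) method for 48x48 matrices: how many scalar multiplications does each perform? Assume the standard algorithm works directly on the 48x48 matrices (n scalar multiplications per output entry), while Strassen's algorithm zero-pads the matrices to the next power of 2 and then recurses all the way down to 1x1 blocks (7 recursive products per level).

Matrix multiplication for 48x48 matrices:

Strassen's algorithm requires power-of-2 dimensions. Pad 48x48 to 64x64 (next power of 2).

Standard algorithm: 48^3 = 110592 multiplications
Strassen's algorithm: 7^(log2(64)) = 7^6 = 117649 multiplications
Difference: 110592 - 117649 = -7057 (Strassen uses MORE here due to padding overhead — for small or just-over-power-of-2 n, padding can outweigh the per-level savings)

Standard: 110592 multiplications (48^3). Strassen: 117649 multiplications (7^6, after padding to 64x64). Strassen reduces 8 recursive multiplications to 7 at each level.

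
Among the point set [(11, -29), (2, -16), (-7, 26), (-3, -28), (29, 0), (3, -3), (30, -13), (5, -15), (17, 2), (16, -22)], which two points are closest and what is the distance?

Computing all pairwise distances among 10 points:

d((11, -29), (2, -16)) = 15.8114
d((11, -29), (-7, 26)) = 57.8705
d((11, -29), (-3, -28)) = 14.0357
d((11, -29), (29, 0)) = 34.1321
d((11, -29), (3, -3)) = 27.2029
d((11, -29), (30, -13)) = 24.8395
d((11, -29), (5, -15)) = 15.2315
d((11, -29), (17, 2)) = 31.5753
d((11, -29), (16, -22)) = 8.6023
d((2, -16), (-7, 26)) = 42.9535
d((2, -16), (-3, -28)) = 13.0
d((2, -16), (29, 0)) = 31.3847
d((2, -16), (3, -3)) = 13.0384
d((2, -16), (30, -13)) = 28.1603
d((2, -16), (5, -15)) = 3.1623 <-- minimum
d((2, -16), (17, 2)) = 23.4307
d((2, -16), (16, -22)) = 15.2315
d((-7, 26), (-3, -28)) = 54.1479
d((-7, 26), (29, 0)) = 44.4072
d((-7, 26), (3, -3)) = 30.6757
d((-7, 26), (30, -13)) = 53.7587
d((-7, 26), (5, -15)) = 42.72
d((-7, 26), (17, 2)) = 33.9411
d((-7, 26), (16, -22)) = 53.2259
d((-3, -28), (29, 0)) = 42.5206
d((-3, -28), (3, -3)) = 25.7099
d((-3, -28), (30, -13)) = 36.2491
d((-3, -28), (5, -15)) = 15.2643
d((-3, -28), (17, 2)) = 36.0555
d((-3, -28), (16, -22)) = 19.9249
d((29, 0), (3, -3)) = 26.1725
d((29, 0), (30, -13)) = 13.0384
d((29, 0), (5, -15)) = 28.3019
d((29, 0), (17, 2)) = 12.1655
d((29, 0), (16, -22)) = 25.5539
d((3, -3), (30, -13)) = 28.7924
d((3, -3), (5, -15)) = 12.1655
d((3, -3), (17, 2)) = 14.8661
d((3, -3), (16, -22)) = 23.0217
d((30, -13), (5, -15)) = 25.0799
d((30, -13), (17, 2)) = 19.8494
d((30, -13), (16, -22)) = 16.6433
d((5, -15), (17, 2)) = 20.8087
d((5, -15), (16, -22)) = 13.0384
d((17, 2), (16, -22)) = 24.0208

Closest pair: (2, -16) and (5, -15) with distance 3.1623

The closest pair is (2, -16) and (5, -15) with Euclidean distance 3.1623. For 10 points, brute-force pairwise comparison is shown above. For large n, the divide-and-conquer algorithm (sort by x, recurse on halves, check the dividing strip) achieves O(n log n).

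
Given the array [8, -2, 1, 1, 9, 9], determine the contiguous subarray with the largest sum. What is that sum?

Using Kadane's algorithm on [8, -2, 1, 1, 9, 9]:

Scanning through the array:
Position 1 (value -2): max_ending_here = 6, max_so_far = 8
Position 2 (value 1): max_ending_here = 7, max_so_far = 8
Position 3 (value 1): max_ending_here = 8, max_so_far = 8
Position 4 (value 9): max_ending_here = 17, max_so_far = 17
Position 5 (value 9): max_ending_here = 26, max_so_far = 26

Maximum subarray: [8, -2, 1, 1, 9, 9]
Maximum sum: 26

The maximum subarray is [8, -2, 1, 1, 9, 9] with sum 26. This subarray runs from index 0 to index 5.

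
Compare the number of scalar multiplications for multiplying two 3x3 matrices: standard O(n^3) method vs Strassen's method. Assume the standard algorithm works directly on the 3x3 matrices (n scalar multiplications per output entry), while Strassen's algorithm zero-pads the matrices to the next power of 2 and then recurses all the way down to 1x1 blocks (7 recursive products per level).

Matrix multiplication for 3x3 matrices:

Strassen's algorithm requires power-of-2 dimensions. Pad 3x3 to 4x4 (next power of 2).

Standard algorithm: 3^3 = 27 multiplications
Strassen's algorithm: 7^(log2(4)) = 7^2 = 49 multiplications
Difference: 27 - 49 = -22 (Strassen uses MORE here due to padding overhead — for small or just-over-power-of-2 n, padding can outweigh the per-level savings)

Standard: 27 multiplications (3^3). Strassen: 49 multiplications (7^2, after padding to 4x4). Strassen reduces 8 recursive multiplications to 7 at each level.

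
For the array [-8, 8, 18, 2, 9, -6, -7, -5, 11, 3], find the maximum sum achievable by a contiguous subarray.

Using Kadane's algorithm on [-8, 8, 18, 2, 9, -6, -7, -5, 11, 3]:

Scanning through the array:
Position 1 (value 8): max_ending_here = 8, max_so_far = 8
Position 2 (value 18): max_ending_here = 26, max_so_far = 26
Position 3 (value 2): max_ending_here = 28, max_so_far = 28
Position 4 (value 9): max_ending_here = 37, max_so_far = 37
Position 5 (value -6): max_ending_here = 31, max_so_far = 37
Position 6 (value -7): max_ending_here = 24, max_so_far = 37
Position 7 (value -5): max_ending_here = 19, max_so_far = 37
Position 8 (value 11): max_ending_here = 30, max_so_far = 37
Position 9 (value 3): max_ending_here = 33, max_so_far = 37

Maximum subarray: [8, 18, 2, 9]
Maximum sum: 37

The maximum subarray is [8, 18, 2, 9] with sum 37. This subarray runs from index 1 to index 4.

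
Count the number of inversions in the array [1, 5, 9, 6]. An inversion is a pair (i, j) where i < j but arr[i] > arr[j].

Finding inversions in [1, 5, 9, 6]:

(2, 3): arr[2]=9 > arr[3]=6

Total inversions: 1

The array has 1 inversion(s): (2,3). Each pair (i,j) satisfies i < j and arr[i] > arr[j].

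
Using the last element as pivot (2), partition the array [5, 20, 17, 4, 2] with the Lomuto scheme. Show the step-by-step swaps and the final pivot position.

Lomuto partition with pivot = 2:

Initial array: [5, 20, 17, 4, 2]

arr[0]=5 > 2: no swap
arr[1]=20 > 2: no swap
arr[2]=17 > 2: no swap
arr[3]=4 > 2: no swap

Place pivot at position 0: [2, 20, 17, 4, 5]
Pivot position: 0

After partitioning with pivot 2, the array becomes [2, 20, 17, 4, 5]. The pivot is placed at index 0. All elements to the left of the pivot are <= 2, and all elements to the right are > 2.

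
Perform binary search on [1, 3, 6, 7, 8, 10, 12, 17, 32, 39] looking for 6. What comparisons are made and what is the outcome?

Binary search for 6 in [1, 3, 6, 7, 8, 10, 12, 17, 32, 39]:

lo=0, hi=9, mid=4, arr[mid]=8 -> 8 > 6, search left half
lo=0, hi=3, mid=1, arr[mid]=3 -> 3 < 6, search right half
lo=2, hi=3, mid=2, arr[mid]=6 -> Found target at index 2!

Binary search finds 6 at index 2 after 3 comparisons. The search repeatedly halves the search space by comparing with the middle element.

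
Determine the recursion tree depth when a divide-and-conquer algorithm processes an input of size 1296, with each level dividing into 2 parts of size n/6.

For divide and conquer with division factor 6:

Problem sizes at each level:
Level 0: 1296
Level 1: 216
Level 2: 36
Level 3: 6
Level 4: 1

The root is level 0 and the size-1 base case is level 4 (the tree spans levels 0 through 4, i.e. 5 levels counting the root), so the depth is the number of divisions: log_6(1296) = 4

The recursion tree depth is log_6(1296) = 4. At each level, the problem size is divided by 6, so it takes 4 divisions to reduce to a base case of size 1. The algorithm makes 2 recursive calls at each level.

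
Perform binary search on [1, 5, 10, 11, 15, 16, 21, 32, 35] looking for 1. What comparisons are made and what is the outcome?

Binary search for 1 in [1, 5, 10, 11, 15, 16, 21, 32, 35]:

lo=0, hi=8, mid=4, arr[mid]=15 -> 15 > 1, search left half
lo=0, hi=3, mid=1, arr[mid]=5 -> 5 > 1, search left half
lo=0, hi=0, mid=0, arr[mid]=1 -> Found target at index 0!

Binary search finds 1 at index 0 after 3 comparisons. The search repeatedly halves the search space by comparing with the middle element.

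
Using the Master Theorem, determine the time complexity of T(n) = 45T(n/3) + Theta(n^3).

Master Theorem for T(n) = 45T(n/3) + O(n^3):

a = 45, b = 3, c = 3
log_b(a) = log_3(45) = 3.4650

Case 1: c = 3 < log_3(45) = 3.4650
T(n) = O(n^(log_3 45))

For T(n) = 45T(n/3) + O(n^3): log_3(45) = 3.4650. This is Case 1 of the Master Theorem (c < log_b(a), work dominated by leaves), giving O(n^(log_3 45)).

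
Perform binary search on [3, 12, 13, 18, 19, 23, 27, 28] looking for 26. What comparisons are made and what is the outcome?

Binary search for 26 in [3, 12, 13, 18, 19, 23, 27, 28]:

lo=0, hi=7, mid=3, arr[mid]=18 -> 18 < 26, search right half
lo=4, hi=7, mid=5, arr[mid]=23 -> 23 < 26, search right half
lo=6, hi=7, mid=6, arr[mid]=27 -> 27 > 26, search left half
lo=6 > hi=5, target 26 not found

Binary search determines that 26 is not in the array after 3 comparisons. The search space was exhausted without finding the target.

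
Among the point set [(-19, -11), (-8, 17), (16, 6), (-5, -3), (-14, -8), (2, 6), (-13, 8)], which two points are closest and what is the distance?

Computing all pairwise distances among 7 points:

d((-19, -11), (-8, 17)) = 30.0832
d((-19, -11), (16, 6)) = 38.9102
d((-19, -11), (-5, -3)) = 16.1245
d((-19, -11), (-14, -8)) = 5.831 <-- minimum
d((-19, -11), (2, 6)) = 27.0185
d((-19, -11), (-13, 8)) = 19.9249
d((-8, 17), (16, 6)) = 26.4008
d((-8, 17), (-5, -3)) = 20.2237
d((-8, 17), (-14, -8)) = 25.7099
d((-8, 17), (2, 6)) = 14.8661
d((-8, 17), (-13, 8)) = 10.2956
d((16, 6), (-5, -3)) = 22.8473
d((16, 6), (-14, -8)) = 33.1059
d((16, 6), (2, 6)) = 14.0
d((16, 6), (-13, 8)) = 29.0689
d((-5, -3), (-14, -8)) = 10.2956
d((-5, -3), (2, 6)) = 11.4018
d((-5, -3), (-13, 8)) = 13.6015
d((-14, -8), (2, 6)) = 21.2603
d((-14, -8), (-13, 8)) = 16.0312
d((2, 6), (-13, 8)) = 15.1327

Closest pair: (-19, -11) and (-14, -8) with distance 5.831

The closest pair is (-19, -11) and (-14, -8) with Euclidean distance 5.831. For 7 points, brute-force pairwise comparison is shown above. For large n, the divide-and-conquer algorithm (sort by x, recurse on halves, check the dividing strip) achieves O(n log n).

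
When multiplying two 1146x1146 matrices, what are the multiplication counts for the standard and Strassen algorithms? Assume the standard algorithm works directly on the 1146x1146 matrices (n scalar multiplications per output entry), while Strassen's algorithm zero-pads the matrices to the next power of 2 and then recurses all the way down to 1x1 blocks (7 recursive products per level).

Matrix multiplication for 1146x1146 matrices:

Strassen's algorithm requires power-of-2 dimensions. Pad 1146x1146 to 2048x2048 (next power of 2).

Standard algorithm: 1146^3 = 1505060136 multiplications
Strassen's algorithm: 7^(log2(2048)) = 7^11 = 1977326743 multiplications
Difference: 1505060136 - 1977326743 = -472266607 (Strassen uses MORE here due to padding overhead — for small or just-over-power-of-2 n, padding can outweigh the per-level savings)

Standard: 1505060136 multiplications (1146^3). Strassen: 1977326743 multiplications (7^11, after padding to 2048x2048). Strassen reduces 8 recursive multiplications to 7 at each level.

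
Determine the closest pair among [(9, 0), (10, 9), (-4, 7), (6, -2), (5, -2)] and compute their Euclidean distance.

Computing all pairwise distances among 5 points:

d((9, 0), (10, 9)) = 9.0554
d((9, 0), (-4, 7)) = 14.7648
d((9, 0), (6, -2)) = 3.6056
d((9, 0), (5, -2)) = 4.4721
d((10, 9), (-4, 7)) = 14.1421
d((10, 9), (6, -2)) = 11.7047
d((10, 9), (5, -2)) = 12.083
d((-4, 7), (6, -2)) = 13.4536
d((-4, 7), (5, -2)) = 12.7279
d((6, -2), (5, -2)) = 1.0 <-- minimum

Closest pair: (6, -2) and (5, -2) with distance 1.0

The closest pair is (6, -2) and (5, -2) with Euclidean distance 1.0. For 5 points, brute-force pairwise comparison is shown above. For large n, the divide-and-conquer algorithm (sort by x, recurse on halves, check the dividing strip) achieves O(n log n).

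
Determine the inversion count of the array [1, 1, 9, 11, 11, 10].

Finding inversions in [1, 1, 9, 11, 11, 10]:

(3, 5): arr[3]=11 > arr[5]=10
(4, 5): arr[4]=11 > arr[5]=10

Total inversions: 2

The array has 2 inversion(s): (3,5), (4,5). Each pair (i,j) satisfies i < j and arr[i] > arr[j].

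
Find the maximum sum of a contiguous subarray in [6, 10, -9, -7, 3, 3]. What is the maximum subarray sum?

Using Kadane's algorithm on [6, 10, -9, -7, 3, 3]:

Scanning through the array:
Position 1 (value 10): max_ending_here = 16, max_so_far = 16
Position 2 (value -9): max_ending_here = 7, max_so_far = 16
Position 3 (value -7): max_ending_here = 0, max_so_far = 16
Position 4 (value 3): max_ending_here = 3, max_so_far = 16
Position 5 (value 3): max_ending_here = 6, max_so_far = 16

Maximum subarray: [6, 10]
Maximum sum: 16

The maximum subarray is [6, 10] with sum 16. This subarray runs from index 0 to index 1.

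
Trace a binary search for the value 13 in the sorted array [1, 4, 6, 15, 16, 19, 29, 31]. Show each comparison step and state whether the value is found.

Binary search for 13 in [1, 4, 6, 15, 16, 19, 29, 31]:

lo=0, hi=7, mid=3, arr[mid]=15 -> 15 > 13, search left half
lo=0, hi=2, mid=1, arr[mid]=4 -> 4 < 13, search right half
lo=2, hi=2, mid=2, arr[mid]=6 -> 6 < 13, search right half
lo=3 > hi=2, target 13 not found

Binary search determines that 13 is not in the array after 3 comparisons. The search space was exhausted without finding the target.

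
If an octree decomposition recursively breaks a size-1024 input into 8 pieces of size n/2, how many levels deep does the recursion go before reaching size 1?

For divide and conquer with division factor 2:

Problem sizes at each level:
Level 0: 1024
Level 1: 512
Level 2: 256
Level 3: 128
Level 4: 64
Level 5: 32
Level 6: 16
Level 7: 8
Level 8: 4
Level 9: 2
Level 10: 1

The root is level 0 and the size-1 base case is level 10 (the tree spans levels 0 through 10, i.e. 11 levels counting the root), so the depth is the number of divisions: log_2(1024) = 10

The recursion tree depth is log_2(1024) = 10. At each level, the problem size is divided by 2, so it takes 10 divisions to reduce to a base case of size 1. The algorithm makes 8 recursive calls at each level.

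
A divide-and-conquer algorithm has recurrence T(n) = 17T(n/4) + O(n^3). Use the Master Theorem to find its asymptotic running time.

Master Theorem for T(n) = 17T(n/4) + O(n^3):

a = 17, b = 4, c = 3
log_b(a) = log_4(17) = 2.0437

Case 3: c = 3 > log_4(17) = 2.0437
T(n) = O(n^3) = O(n^3)

For T(n) = 17T(n/4) + O(n^3): log_4(17) = 2.0437. This is Case 3 of the Master Theorem (c > log_b(a), work dominated by root), giving O(n^3).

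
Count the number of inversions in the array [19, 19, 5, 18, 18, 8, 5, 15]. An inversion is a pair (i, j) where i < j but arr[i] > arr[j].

Finding inversions in [19, 19, 5, 18, 18, 8, 5, 15]:

(0, 2): arr[0]=19 > arr[2]=5
(0, 3): arr[0]=19 > arr[3]=18
(0, 4): arr[0]=19 > arr[4]=18
(0, 5): arr[0]=19 > arr[5]=8
(0, 6): arr[0]=19 > arr[6]=5
(0, 7): arr[0]=19 > arr[7]=15
(1, 2): arr[1]=19 > arr[2]=5
(1, 3): arr[1]=19 > arr[3]=18
(1, 4): arr[1]=19 > arr[4]=18
(1, 5): arr[1]=19 > arr[5]=8
(1, 6): arr[1]=19 > arr[6]=5
(1, 7): arr[1]=19 > arr[7]=15
(3, 5): arr[3]=18 > arr[5]=8
(3, 6): arr[3]=18 > arr[6]=5
(3, 7): arr[3]=18 > arr[7]=15
(4, 5): arr[4]=18 > arr[5]=8
(4, 6): arr[4]=18 > arr[6]=5
(4, 7): arr[4]=18 > arr[7]=15
(5, 6): arr[5]=8 > arr[6]=5

Total inversions: 19

The array has 19 inversion(s): (0,2), (0,3), (0,4), (0,5), (0,6), (0,7), (1,2), (1,3), (1,4), (1,5), (1,6), (1,7), (3,5), (3,6), (3,7), (4,5), (4,6), (4,7), (5,6). Each pair (i,j) satisfies i < j and arr[i] > arr[j].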